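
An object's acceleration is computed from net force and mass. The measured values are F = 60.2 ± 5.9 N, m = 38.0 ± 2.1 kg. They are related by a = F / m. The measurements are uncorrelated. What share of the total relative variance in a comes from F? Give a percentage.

75.9%

(δa/a)² = (1·δF/F)² + (-1·δm/m)²
  F term: (1×0.0980)² = 0.00961
  m term: (-1×0.0553)² = 0.00305
Total = 0.0127. Share from F = 0.00961/0.0127 = 0.759.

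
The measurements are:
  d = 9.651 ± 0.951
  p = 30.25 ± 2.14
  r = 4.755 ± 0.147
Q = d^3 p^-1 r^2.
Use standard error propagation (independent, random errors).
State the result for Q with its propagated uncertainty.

Relative error in a monomial: (δQ/Q)² = Σ (nᵢ · δxᵢ/xᵢ)².
  (3·δd/d)² = (3×0.0985)² = 0.0874;  (-1·δp/p)² = (-1×0.0707)² = 0.00500;  (2·δr/r)² = (2×0.0309)² = 0.00382
δQ/Q = √(0.0962) = 0.310
Q = 671.9, so δQ = 0.310 × 671.9 = 208.

671.9 ± 208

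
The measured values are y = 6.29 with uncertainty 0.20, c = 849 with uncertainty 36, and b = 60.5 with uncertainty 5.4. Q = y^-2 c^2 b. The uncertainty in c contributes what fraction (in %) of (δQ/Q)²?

(δQ/Q)² = (-2·δy/y)² + (2·δc/c)² + (1·δb/b)²
  y term: (-2×0.0318)² = 0.00404
  c term: (2×0.0424)² = 0.00719
  b term: (1×0.0893)² = 0.00797
Total = 0.0192. Share from c = 0.00719/0.0192 = 0.375.

37.5%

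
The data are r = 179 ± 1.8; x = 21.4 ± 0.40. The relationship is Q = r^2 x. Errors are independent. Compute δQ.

18800

Products/powers → add relative errors in quadrature, weighted by exponent:
  (2·δr/r)² = (2×0.0101)² = 0.000404;  (1·δx/x)² = (1×0.0187)² = 0.000349
δQ/Q = √(0.000754) = 0.0275
Q = 6.86e+05, so δQ = 0.0275 × 6.86e+05 = 18800.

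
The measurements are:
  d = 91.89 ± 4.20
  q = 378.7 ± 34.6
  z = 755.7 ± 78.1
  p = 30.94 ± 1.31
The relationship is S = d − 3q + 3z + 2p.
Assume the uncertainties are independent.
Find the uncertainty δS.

256

Sums and differences: (δS)² = Σ (cᵢ δxᵢ)².
  (δd)² = 17.6;  (3·δq)² = 10800;  (3·δz)² = 54900;  (2·δp)² = 6.86
δS = √(65700) = 256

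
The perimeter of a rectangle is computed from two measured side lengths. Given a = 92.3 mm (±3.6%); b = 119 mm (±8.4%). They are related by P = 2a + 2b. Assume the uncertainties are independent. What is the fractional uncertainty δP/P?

0.0499

For a sum/difference, combine absolute errors in quadrature:
  (2·δa)² = 44.2;  (2·δb)² = 400
δP = √(444) = 21.1 mm
P = 423 mm, so δP/P = 21.1/423 = 0.0499.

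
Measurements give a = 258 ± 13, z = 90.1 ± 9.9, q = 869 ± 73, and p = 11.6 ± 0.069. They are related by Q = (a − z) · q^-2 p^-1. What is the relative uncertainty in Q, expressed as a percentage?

Let u = a − z = 168. δu = √(δa² + δz²) = √(169 + 98.0) = 16.3, so δu/u = 0.0973.
Q is then a monomial in u, q, p:
δQ/Q = √((δu/u)² + (-2·δq/q)² + (-1·δp/p)²) = √(0.00947 + 0.0282 + 3.54e-05) = 0.194

19.4%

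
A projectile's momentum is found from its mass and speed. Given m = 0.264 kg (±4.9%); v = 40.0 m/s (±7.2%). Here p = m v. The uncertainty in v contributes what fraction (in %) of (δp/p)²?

(δp/p)² = (1·δm/m)² + (1·δv/v)²
  m term: (1×0.0490)² = 0.00240
  v term: (1×0.0720)² = 0.00518
Total = 0.00759. Share from v = 0.00518/0.00759 = 0.683.

68.3%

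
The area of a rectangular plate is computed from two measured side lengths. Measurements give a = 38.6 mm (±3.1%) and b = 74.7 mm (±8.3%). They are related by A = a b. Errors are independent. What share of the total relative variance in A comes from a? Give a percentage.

12.2%

(δA/A)² = (1·δa/a)² + (1·δb/b)²
  a term: (1×0.0310)² = 0.000961
  b term: (1×0.0830)² = 0.00689
Total = 0.00785. Share from a = 0.000961/0.00785 = 0.122.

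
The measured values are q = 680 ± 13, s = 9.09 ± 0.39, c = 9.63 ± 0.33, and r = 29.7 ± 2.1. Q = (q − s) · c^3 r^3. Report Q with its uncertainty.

Let u = q − s = 671. δu = √(δq² + δs²) = √(169 + 0.152) = 13.0, so δu/u = 0.0194.
Q is then a monomial in u, c, r:
δQ/Q = √((δu/u)² + (3·δc/c)² + (3·δr/r)²) = √(0.000376 + 0.0106 + 0.0450) = 0.237
Q = 1.57e+10, so δQ = 0.237 × 1.57e+10 = 3.71e+09.

(1.57 ± 0.371) × 10^10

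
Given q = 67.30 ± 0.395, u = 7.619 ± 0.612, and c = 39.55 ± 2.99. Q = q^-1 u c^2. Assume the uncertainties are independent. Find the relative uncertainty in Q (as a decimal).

Since Q is a product/quotient, work with relative uncertainties:
  (-1·δq/q)² = (-1×0.00587)² = 3.44e-05;  (1·δu/u)² = (1×0.0803)² = 0.00645;  (2·δc/c)² = (2×0.0756)² = 0.0229
δQ/Q = √(0.0293) = 0.171

0.171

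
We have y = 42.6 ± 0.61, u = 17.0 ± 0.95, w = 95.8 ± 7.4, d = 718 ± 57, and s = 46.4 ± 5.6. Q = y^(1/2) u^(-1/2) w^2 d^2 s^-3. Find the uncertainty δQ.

31900

Each factor contributes (exponent × relative error)² to (δQ/Q)²:
  (½·δy/y)² = (0.5×0.0143)² = 5.13e-05;  (−½·δu/u)² = (-0.5×0.0559)² = 0.000781;  (2·δw/w)² = (2×0.0772)² = 0.0239;  (2·δd/d)² = (2×0.0794)² = 0.0252;  (-3·δs/s)² = (-3×0.121)² = 0.131
δQ/Q = √(0.181) = 0.425
Q = 75000, so δQ = 0.425 × 75000 = 31900.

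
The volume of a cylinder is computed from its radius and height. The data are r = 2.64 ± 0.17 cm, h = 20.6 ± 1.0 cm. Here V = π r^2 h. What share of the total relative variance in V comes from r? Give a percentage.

87.6%

(δV/V)² = (2·δr/r)² + (1·δh/h)²
  r term: (2×0.0644)² = 0.0166
  h term: (1×0.0485)² = 0.00236
Total = 0.0189. Share from r = 0.0166/0.0189 = 0.876.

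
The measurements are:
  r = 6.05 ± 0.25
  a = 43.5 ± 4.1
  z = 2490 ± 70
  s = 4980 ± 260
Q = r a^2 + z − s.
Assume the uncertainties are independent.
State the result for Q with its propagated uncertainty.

8960 ± 2230

Let p = r·a^2 = 11400. δp/p = √((1·δr/r)² + (2·δa/a)²) = √(0.00171 + 0.0355) = 0.193, so δp = 2210.
Q = p + z − s: δQ = √(δp² + δz² + δs²) = √(4.88e+06 + 4900 + 67600) = 2230
Q = 8960.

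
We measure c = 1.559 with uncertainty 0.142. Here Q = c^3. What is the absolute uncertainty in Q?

For a monomial Q ∝ c^3, fractional errors add in quadrature:
  (3·δc/c)² = (3×0.0911)² = 0.0747
δQ/Q = √(0.0747) = 0.273
Q = 3.789, so δQ = 0.273 × 3.789 = 1.04.

1.04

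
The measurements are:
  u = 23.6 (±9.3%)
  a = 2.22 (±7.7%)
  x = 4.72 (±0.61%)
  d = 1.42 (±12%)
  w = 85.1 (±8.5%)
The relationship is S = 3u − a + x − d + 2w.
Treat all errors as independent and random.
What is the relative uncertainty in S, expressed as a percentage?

6.57%

Absolute uncertainties add in quadrature for a linear combination:
  (3·δu)² = 43.4;  (δa)² = 0.0292;  (δx)² = 0.000829;  (δd)² = 0.0290;  (2·δw)² = 209
δS = √(253) = 15.9
S = 242, so δS/S = 15.9/242 = 0.0657.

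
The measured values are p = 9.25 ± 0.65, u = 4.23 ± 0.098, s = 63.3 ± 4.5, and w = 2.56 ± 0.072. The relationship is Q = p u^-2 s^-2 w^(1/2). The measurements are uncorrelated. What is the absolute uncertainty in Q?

3.42e-05

Since Q is a product/quotient, work with relative uncertainties:
  (1·δp/p)² = (1×0.0703)² = 0.00494;  (-2·δu/u)² = (-2×0.0232)² = 0.00215;  (-2·δs/s)² = (-2×0.0711)² = 0.0202;  (½·δw/w)² = (0.5×0.0281)² = 0.000198
δQ/Q = √(0.0275) = 0.166
Q = 0.000206, so δQ = 0.166 × 0.000206 = 3.42e-05.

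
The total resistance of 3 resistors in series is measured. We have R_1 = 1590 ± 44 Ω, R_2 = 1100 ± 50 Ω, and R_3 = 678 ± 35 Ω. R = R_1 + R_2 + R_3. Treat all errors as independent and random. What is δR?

75.2 Ω

Absolute uncertainties add in quadrature for a linear combination:
  (δR_1)² = 1940;  (δR_2)² = 2500;  (δR_3)² = 1220
δR = √(5660) = 75.2 Ω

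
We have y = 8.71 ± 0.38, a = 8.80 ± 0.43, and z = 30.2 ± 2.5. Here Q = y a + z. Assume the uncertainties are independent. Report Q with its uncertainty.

Let p = y·a = 76.6. δp/p = √((1·δy/y)² + (1·δa/a)²) = √(0.00190 + 0.00239) = 0.0655, so δp = 5.02.
Q = p + z: δQ = √(δp² + δz²) = √(25.2 + 6.25) = 5.61
Q = 107.

107 ± 5.61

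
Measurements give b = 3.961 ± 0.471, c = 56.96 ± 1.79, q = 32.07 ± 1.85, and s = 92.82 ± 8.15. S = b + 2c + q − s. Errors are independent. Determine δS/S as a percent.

15.9%

For a sum/difference, combine absolute errors in quadrature:
  (δb)² = 0.222;  (2·δc)² = 12.8;  (δq)² = 3.42;  (δs)² = 66.4
δS = √(82.9) = 9.10
S = 57.13, so δS/S = 9.10/57.13 = 0.159.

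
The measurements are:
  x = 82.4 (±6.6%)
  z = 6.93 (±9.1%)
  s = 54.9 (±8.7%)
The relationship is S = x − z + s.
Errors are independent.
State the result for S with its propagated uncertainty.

130 ± 7.27

Sums and differences: (δS)² = Σ (cᵢ δxᵢ)².
  (δx)² = 29.6;  (δz)² = 0.398;  (δs)² = 22.8
δS = √(52.8) = 7.27
S = 130.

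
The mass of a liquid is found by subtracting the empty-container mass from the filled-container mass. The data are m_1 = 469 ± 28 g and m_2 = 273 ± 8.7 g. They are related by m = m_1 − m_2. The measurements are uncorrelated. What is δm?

Each term contributes (cᵢ δxᵢ)² to (δm)²:
  (δm_1)² = 784;  (δm_2)² = 75.7
δm = √(860) = 29.3 g

29.3 g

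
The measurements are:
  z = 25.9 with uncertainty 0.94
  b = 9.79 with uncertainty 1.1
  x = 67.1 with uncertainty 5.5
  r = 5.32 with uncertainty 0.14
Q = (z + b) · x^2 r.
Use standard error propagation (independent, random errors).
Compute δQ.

Let u = z + b = 35.7. δu = √(δz² + δb²) = √(0.884 + 1.21) = 1.45, so δu/u = 0.0405.
Q is then a monomial in u, x, r:
δQ/Q = √((δu/u)² + (2·δx/x)² + (1·δr/r)²) = √(0.00164 + 0.0269 + 0.000693) = 0.171
Q = 8.55e+05, so δQ = 0.171 × 8.55e+05 = 1.46e+05.

1.46e+05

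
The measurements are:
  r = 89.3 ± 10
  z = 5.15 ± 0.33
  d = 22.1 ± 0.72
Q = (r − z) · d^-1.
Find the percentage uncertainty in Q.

Let u = r − z = 84.1. δu = √(δr² + δz²) = √(100 + 0.109) = 10.0, so δu/u = 0.119.
Q is then a monomial in u, d:
δQ/Q = √((δu/u)² + (-1·δd/d)²) = √(0.0141 + 0.00106) = 0.123

12.3%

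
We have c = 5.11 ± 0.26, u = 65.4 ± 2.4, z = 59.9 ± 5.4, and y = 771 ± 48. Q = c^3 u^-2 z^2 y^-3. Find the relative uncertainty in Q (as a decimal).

Q is a product of powers, so relative uncertainties combine in quadrature:
  (3·δc/c)² = (3×0.0509)² = 0.0233;  (-2·δu/u)² = (-2×0.0367)² = 0.00539;  (2·δz/z)² = (2×0.0902)² = 0.0325;  (-3·δy/y)² = (-3×0.0623)² = 0.0349
δQ/Q = √(0.0961) = 0.310

0.310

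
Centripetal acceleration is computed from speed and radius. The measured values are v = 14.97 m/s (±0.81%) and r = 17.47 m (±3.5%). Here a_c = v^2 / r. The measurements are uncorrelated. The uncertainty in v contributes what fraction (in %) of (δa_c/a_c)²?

(δa_c/a_c)² = (2·δv/v)² + (-1·δr/r)²
  v term: (2×0.00810)² = 0.000262
  r term: (-1×0.0350)² = 0.00123
Total = 0.00149. Share from v = 0.000262/0.00149 = 0.176.

17.6%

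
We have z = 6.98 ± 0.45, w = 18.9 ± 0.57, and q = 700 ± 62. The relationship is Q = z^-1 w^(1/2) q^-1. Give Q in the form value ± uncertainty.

(8.90 ± 0.984) × 10^-4

Q is a product of powers, so relative uncertainties combine in quadrature:
  (-1·δz/z)² = (-1×0.0645)² = 0.00416;  (½·δw/w)² = (0.5×0.0302)² = 0.000227;  (-1·δq/q)² = (-1×0.0886)² = 0.00784
δQ/Q = √(0.0122) = 0.111
Q = 0.000890, so δQ = 0.111 × 0.000890 = 9.84e-05.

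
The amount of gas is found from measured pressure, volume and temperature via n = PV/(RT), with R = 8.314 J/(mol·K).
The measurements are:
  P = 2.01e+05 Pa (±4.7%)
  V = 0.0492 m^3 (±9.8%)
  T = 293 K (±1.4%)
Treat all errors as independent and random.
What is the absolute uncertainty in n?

For a monomial n ∝ P, V, T^-1, fractional errors add in quadrature:
  (1·δP/P)² = (1×0.0470)² = 0.00221;  (1·δV/V)² = (1×0.0980)² = 0.00960;  (-1·δT/T)² = (-1×0.0140)² = 0.000196
δn/n = √(0.0120) = 0.110
n = 4.06 mol, so δn = 0.110 × 4.06 = 0.445 mol.

0.445 mol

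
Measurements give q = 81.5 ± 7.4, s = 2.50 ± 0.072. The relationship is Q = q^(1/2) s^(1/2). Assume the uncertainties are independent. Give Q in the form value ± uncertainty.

14.3 ± 0.680

Products/powers → add relative errors in quadrature, weighted by exponent:
  (½·δq/q)² = (0.5×0.0908)² = 0.00206;  (½·δs/s)² = (0.5×0.0288)² = 0.000207
δQ/Q = √(0.00227) = 0.0476
Q = 14.3, so δQ = 0.0476 × 14.3 = 0.680.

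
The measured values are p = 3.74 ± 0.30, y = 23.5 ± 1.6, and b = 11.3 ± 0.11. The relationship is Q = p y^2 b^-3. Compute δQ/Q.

Each factor contributes (exponent × relative error)² to (δQ/Q)²:
  (1·δp/p)² = (1×0.0802)² = 0.00643;  (2·δy/y)² = (2×0.0681)² = 0.0185;  (-3·δb/b)² = (-3×0.00973)² = 0.000853
δQ/Q = √(0.0258) = 0.161

0.161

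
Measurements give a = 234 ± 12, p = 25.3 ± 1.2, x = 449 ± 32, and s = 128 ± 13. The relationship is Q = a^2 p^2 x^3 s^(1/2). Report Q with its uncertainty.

(3.59 ± 0.935) × 10^16

For a monomial Q ∝ a^2, p^2, x^3, s^(1/2), fractional errors add in quadrature:
  (2·δa/a)² = (2×0.0513)² = 0.0105;  (2·δp/p)² = (2×0.0474)² = 0.00900;  (3·δx/x)² = (3×0.0713)² = 0.0457;  (½·δs/s)² = (0.5×0.102)² = 0.00258
δQ/Q = √(0.0678) = 0.260
Q = 3.59e+16, so δQ = 0.260 × 3.59e+16 = 9.35e+15.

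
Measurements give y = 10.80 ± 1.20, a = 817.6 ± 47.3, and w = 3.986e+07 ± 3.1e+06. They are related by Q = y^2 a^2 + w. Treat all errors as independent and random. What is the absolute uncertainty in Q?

1.98e+07

Let p = y^2·a^2 = 7.797e+07. δp/p = √((2·δy/y)² + (2·δa/a)²) = √(0.0494 + 0.0134) = 0.251, so δp = 1.95e+07.
Q = p + w: δQ = √(δp² + δw²) = √(3.82e+14 + 9.61e+12) = 1.98e+07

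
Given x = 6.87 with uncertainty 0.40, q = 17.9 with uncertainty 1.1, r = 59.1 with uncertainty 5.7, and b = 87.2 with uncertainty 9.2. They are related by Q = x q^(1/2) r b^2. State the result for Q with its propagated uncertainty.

(1.31 ± 0.315) × 10^7

Q is a product of powers, so relative uncertainties combine in quadrature:
  (1·δx/x)² = (1×0.0582)² = 0.00339;  (½·δq/q)² = (0.5×0.0615)² = 0.000944;  (1·δr/r)² = (1×0.0964)² = 0.00930;  (2·δb/b)² = (2×0.106)² = 0.0445
δQ/Q = √(0.0582) = 0.241
Q = 1.31e+07, so δQ = 0.241 × 1.31e+07 = 3.15e+06.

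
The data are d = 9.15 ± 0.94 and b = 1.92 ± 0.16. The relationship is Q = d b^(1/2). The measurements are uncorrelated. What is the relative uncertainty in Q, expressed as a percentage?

11.1%

Since Q is a product/quotient, work with relative uncertainties:
  (1·δd/d)² = (1×0.103)² = 0.0106;  (½·δb/b)² = (0.5×0.0833)² = 0.00174
δQ/Q = √(0.0123) = 0.111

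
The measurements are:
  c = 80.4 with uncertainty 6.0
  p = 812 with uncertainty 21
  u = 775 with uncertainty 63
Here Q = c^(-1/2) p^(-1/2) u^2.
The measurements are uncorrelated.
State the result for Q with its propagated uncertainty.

For a monomial Q ∝ c^(-1/2), p^(-1/2), u^2, fractional errors add in quadrature:
  (−½·δc/c)² = (-0.5×0.0746)² = 0.00139;  (−½·δp/p)² = (-0.5×0.0259)² = 0.000167;  (2·δu/u)² = (2×0.0813)² = 0.0264
δQ/Q = √(0.0280) = 0.167
Q = 2350, so δQ = 0.167 × 2350 = 393.

2350 ± 393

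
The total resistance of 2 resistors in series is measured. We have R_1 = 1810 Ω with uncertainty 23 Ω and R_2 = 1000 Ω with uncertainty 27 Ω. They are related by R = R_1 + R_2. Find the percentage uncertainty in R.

Each term contributes (cᵢ δxᵢ)² to (δR)²:
  (δR_1)² = 529;  (δR_2)² = 729
δR = √(1260) = 35.5 Ω
R = 2810 Ω, so δR/R = 35.5/2810 = 0.0126.

1.26%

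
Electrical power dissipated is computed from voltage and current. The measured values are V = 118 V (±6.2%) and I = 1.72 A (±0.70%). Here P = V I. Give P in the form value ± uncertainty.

203 ± 12.7 W

P is a product of powers, so relative uncertainties combine in quadrature:
  (1·δV/V)² = (1×0.0620)² = 0.00384;  (1·δI/I)² = (1×0.00700)² = 4.9e-05
δP/P = √(0.00389) = 0.0624
P = 203 W, so δP = 0.0624 × 203 = 12.7 W.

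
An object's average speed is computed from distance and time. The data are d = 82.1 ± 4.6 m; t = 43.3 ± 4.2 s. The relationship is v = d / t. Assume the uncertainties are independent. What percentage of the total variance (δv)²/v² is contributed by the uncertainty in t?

(δv/v)² = (1·δd/d)² + (-1·δt/t)²
  d term: (1×0.0560)² = 0.00314
  t term: (-1×0.0970)² = 0.00941
Total = 0.0125. Share from t = 0.00941/0.0125 = 0.750.

75.0%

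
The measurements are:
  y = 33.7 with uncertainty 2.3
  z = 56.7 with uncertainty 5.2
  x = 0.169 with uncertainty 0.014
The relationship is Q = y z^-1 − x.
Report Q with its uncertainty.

Let p = y·z^-1 = 0.594. δp/p = √((1·δy/y)² + (-1·δz/z)²) = √(0.00466 + 0.00841) = 0.114, so δp = 0.0679.
Q = p − x: δQ = √(δp² + δx²) = √(0.00462 + 0.000196) = 0.0694
Q = 0.425.

0.425 ± 0.0694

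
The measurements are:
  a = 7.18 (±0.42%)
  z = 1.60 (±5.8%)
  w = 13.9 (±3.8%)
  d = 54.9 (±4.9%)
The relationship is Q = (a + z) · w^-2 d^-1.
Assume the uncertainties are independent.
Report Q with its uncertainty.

Let u = a + z = 8.78. δu = √(δa² + δz²) = √(0.000909 + 0.00861) = 0.0976, so δu/u = 0.0111.
Q is then a monomial in u, w, d:
δQ/Q = √((δu/u)² + (-2·δw/w)² + (-1·δd/d)²) = √(0.000124 + 0.00578 + 0.00240) = 0.0911
Q = 0.000828, so δQ = 0.0911 × 0.000828 = 7.54e-05.

(8.28 ± 0.754) × 10^-4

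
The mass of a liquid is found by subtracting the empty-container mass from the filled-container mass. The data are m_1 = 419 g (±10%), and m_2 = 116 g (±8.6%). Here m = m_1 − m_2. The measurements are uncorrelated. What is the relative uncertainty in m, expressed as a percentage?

Absolute uncertainties add in quadrature for a linear combination:
  (δm_1)² = 1760;  (δm_2)² = 99.5
δm = √(1860) = 43.1 g
m = 303 g, so δm/m = 43.1/303 = 0.142.

14.2%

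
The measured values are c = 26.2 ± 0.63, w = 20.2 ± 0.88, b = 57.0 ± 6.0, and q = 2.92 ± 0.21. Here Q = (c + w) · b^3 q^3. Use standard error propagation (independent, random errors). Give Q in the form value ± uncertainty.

Let u = c + w = 46.4. δu = √(δc² + δw²) = √(0.397 + 0.774) = 1.08, so δu/u = 0.0233.
Q is then a monomial in u, b, q:
δQ/Q = √((δu/u)² + (3·δb/b)² + (3·δq/q)²) = √(0.000544 + 0.0997 + 0.0465) = 0.383
Q = 2.14e+08, so δQ = 0.383 × 2.14e+08 = 8.2e+07.

(2.14 ± 0.820) × 10^8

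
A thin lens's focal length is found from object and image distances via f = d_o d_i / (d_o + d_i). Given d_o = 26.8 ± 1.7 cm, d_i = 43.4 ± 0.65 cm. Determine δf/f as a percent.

3.96%

∂f/∂d_o = (d_i/(d_o+d_i))² = 0.382;  ∂f/∂d_i = (d_o/(d_o+d_i))² = 0.146
δf = √((∂f/∂d_o · δd_o)² + (∂f/∂d_i · δd_i)²) = √(0.422 + 0.00897) = 0.657 cm
f = 16.6 cm, so δf/f = 0.657/16.6 = 0.0396.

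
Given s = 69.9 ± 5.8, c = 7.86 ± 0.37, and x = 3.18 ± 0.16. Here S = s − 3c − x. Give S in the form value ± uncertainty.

Absolute uncertainties add in quadrature for a linear combination:
  (δs)² = 33.6;  (3·δc)² = 1.23;  (δx)² = 0.0256
δS = √(34.9) = 5.91
S = 43.1.

43.1 ± 5.91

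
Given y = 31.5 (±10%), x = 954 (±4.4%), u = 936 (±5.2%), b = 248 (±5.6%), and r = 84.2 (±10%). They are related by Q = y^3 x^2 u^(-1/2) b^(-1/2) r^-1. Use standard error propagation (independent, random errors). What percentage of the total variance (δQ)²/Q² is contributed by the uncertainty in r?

(δQ/Q)² = (3·δy/y)² + (2·δx/x)² + (−½·δu/u)² + (−½·δb/b)² + (-1·δr/r)²
  y term: (3×0.100)² = 0.0900
  x term: (2×0.0440)² = 0.00774
  u term: (-0.5×0.0520)² = 0.000676
  b term: (-0.5×0.0560)² = 0.000784
  r term: (-1×0.100)² = 0.0100
Total = 0.109. Share from r = 0.0100/0.109 = 0.0916.

9.16%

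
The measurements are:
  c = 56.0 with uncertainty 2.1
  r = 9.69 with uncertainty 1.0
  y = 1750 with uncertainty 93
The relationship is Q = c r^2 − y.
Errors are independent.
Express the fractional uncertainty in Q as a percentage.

Let p = c·r^2 = 5260. δp/p = √((1·δc/c)² + (2·δr/r)²) = √(0.00141 + 0.0426) = 0.210, so δp = 1100.
Q = p − y: δQ = √(δp² + δy²) = √(1.22e+06 + 8650) = 1110
Q = 3510, so δQ/Q = 1110/3510 = 0.316.

31.6%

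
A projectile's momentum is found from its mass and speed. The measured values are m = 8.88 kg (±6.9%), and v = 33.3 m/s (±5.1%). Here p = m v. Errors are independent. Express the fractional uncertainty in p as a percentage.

8.58%

Each factor contributes (exponent × relative error)² to (δp/p)²:
  (1·δm/m)² = (1×0.0690)² = 0.00476;  (1·δv/v)² = (1×0.0510)² = 0.00260
δp/p = √(0.00736) = 0.0858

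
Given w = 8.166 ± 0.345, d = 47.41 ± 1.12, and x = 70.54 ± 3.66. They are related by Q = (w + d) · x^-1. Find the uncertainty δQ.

Let u = w + d = 55.58. δu = √(δw² + δd²) = √(0.119 + 1.25) = 1.17, so δu/u = 0.0211.
Q is then a monomial in u, x:
δQ/Q = √((δu/u)² + (-1·δx/x)²) = √(0.000445 + 0.00269) = 0.0560
Q = 0.7879, so δQ = 0.0560 × 0.7879 = 0.0441.

0.0441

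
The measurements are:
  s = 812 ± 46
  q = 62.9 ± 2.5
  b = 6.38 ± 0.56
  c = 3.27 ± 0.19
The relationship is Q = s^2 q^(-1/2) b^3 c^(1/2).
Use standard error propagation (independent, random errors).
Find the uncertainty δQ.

Products/powers → add relative errors in quadrature, weighted by exponent:
  (2·δs/s)² = (2×0.0567)² = 0.0128;  (−½·δq/q)² = (-0.5×0.0397)² = 0.000395;  (3·δb/b)² = (3×0.0878)² = 0.0693;  (½·δc/c)² = (0.5×0.0581)² = 0.000844
δQ/Q = √(0.0834) = 0.289
Q = 3.9e+07, so δQ = 0.289 × 3.9e+07 = 1.13e+07.

1.13e+07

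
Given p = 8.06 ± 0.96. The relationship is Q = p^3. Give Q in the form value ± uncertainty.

For a monomial Q ∝ p^3, fractional errors add in quadrature:
  (3·δp/p)² = (3×0.119)² = 0.128
δQ/Q = √(0.128) = 0.357
Q = 524, so δQ = 0.357 × 524 = 187.

524 ± 187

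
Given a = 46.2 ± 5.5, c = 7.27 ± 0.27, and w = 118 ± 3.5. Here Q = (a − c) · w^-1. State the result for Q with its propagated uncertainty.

Let u = a − c = 38.9. δu = √(δa² + δc²) = √(30.2 + 0.0729) = 5.51, so δu/u = 0.141.
Q is then a monomial in u, w:
δQ/Q = √((δu/u)² + (-1·δw/w)²) = √(0.0200 + 0.000880) = 0.145
Q = 0.330, so δQ = 0.145 × 0.330 = 0.0477.

0.330 ± 0.0477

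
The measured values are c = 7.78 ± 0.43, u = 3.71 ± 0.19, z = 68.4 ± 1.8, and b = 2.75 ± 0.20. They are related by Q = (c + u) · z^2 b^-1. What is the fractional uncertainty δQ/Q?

Let w = c + u = 11.5. δw = √(δc² + δu²) = √(0.185 + 0.0361) = 0.470, so δw/w = 0.0409.
Q is then a monomial in w, z, b:
δQ/Q = √((δw/w)² + (2·δz/z)² + (-1·δb/b)²) = √(0.00167 + 0.00277 + 0.00529) = 0.0987

0.0987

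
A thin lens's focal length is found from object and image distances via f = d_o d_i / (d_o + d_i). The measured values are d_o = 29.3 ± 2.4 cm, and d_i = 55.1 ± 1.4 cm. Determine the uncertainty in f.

∂f/∂d_o = (d_i/(d_o+d_i))² = 0.426;  ∂f/∂d_i = (d_o/(d_o+d_i))² = 0.121
δf = √((∂f/∂d_o · δd_o)² + (∂f/∂d_i · δd_i)²) = √(1.05 + 0.0285) = 1.04 cm

1.04 cm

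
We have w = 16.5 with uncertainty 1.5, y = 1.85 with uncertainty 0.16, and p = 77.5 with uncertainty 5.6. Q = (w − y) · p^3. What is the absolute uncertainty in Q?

1.64e+06

Let u = w − y = 14.7. δu = √(δw² + δy²) = √(2.25 + 0.0256) = 1.51, so δu/u = 0.103.
Q is then a monomial in u, p:
δQ/Q = √((δu/u)² + (3·δp/p)²) = √(0.0106 + 0.0470) = 0.240
Q = 6.82e+06, so δQ = 0.240 × 6.82e+06 = 1.64e+06.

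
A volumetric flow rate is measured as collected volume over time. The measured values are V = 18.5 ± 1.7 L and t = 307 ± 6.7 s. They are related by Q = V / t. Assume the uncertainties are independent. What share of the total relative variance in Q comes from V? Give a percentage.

94.7%

(δQ/Q)² = (1·δV/V)² + (-1·δt/t)²
  V term: (1×0.0919)² = 0.00844
  t term: (-1×0.0218)² = 0.000476
Total = 0.00892. Share from V = 0.00844/0.00892 = 0.947.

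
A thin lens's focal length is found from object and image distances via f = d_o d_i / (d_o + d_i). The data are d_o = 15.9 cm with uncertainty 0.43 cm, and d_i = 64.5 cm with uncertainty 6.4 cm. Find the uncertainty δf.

∂f/∂d_o = (d_i/(d_o+d_i))² = 0.644;  ∂f/∂d_i = (d_o/(d_o+d_i))² = 0.0391
δf = √((∂f/∂d_o · δd_o)² + (∂f/∂d_i · δd_i)²) = √(0.0766 + 0.0627) = 0.373 cm

0.373 cm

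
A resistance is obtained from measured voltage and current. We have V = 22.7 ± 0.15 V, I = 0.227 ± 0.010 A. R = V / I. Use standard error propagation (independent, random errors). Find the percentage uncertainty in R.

For a monomial R ∝ V, I^-1, fractional errors add in quadrature:
  (1·δV/V)² = (1×0.00661)² = 4.37e-05;  (-1·δI/I)² = (-1×0.0441)² = 0.00194
δR/R = √(0.00198) = 0.0445

4.45%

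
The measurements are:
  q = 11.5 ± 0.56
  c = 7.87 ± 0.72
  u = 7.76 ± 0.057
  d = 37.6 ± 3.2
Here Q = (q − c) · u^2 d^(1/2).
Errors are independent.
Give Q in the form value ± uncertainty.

1340 ± 342

Let w = q − c = 3.63. δw = √(δq² + δc²) = √(0.314 + 0.518) = 0.912, so δw/w = 0.251.
Q is then a monomial in w, u, d:
δQ/Q = √((δw/w)² + (2·δu/u)² + (½·δd/d)²) = √(0.0631 + 0.000216 + 0.00181) = 0.255
Q = 1340, so δQ = 0.255 × 1340 = 342.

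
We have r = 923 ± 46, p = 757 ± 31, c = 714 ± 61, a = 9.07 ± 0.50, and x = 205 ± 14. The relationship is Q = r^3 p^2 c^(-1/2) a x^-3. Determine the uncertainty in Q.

For a monomial Q ∝ r^3, p^2, c^(-1/2), a, x^-3, fractional errors add in quadrature:
  (3·δr/r)² = (3×0.0498)² = 0.0224;  (2·δp/p)² = (2×0.0410)² = 0.00671;  (−½·δc/c)² = (-0.5×0.0854)² = 0.00182;  (1·δa/a)² = (1×0.0551)² = 0.00304;  (-3·δx/x)² = (-3×0.0683)² = 0.0420
δQ/Q = √(0.0759) = 0.276
Q = 1.78e+07, so δQ = 0.276 × 1.78e+07 = 4.89e+06.

4.89e+06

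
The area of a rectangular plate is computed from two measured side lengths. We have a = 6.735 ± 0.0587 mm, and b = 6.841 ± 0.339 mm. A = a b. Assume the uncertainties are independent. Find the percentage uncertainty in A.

5.03%

Each factor contributes (exponent × relative error)² to (δA/A)²:
  (1·δa/a)² = (1×0.00872)² = 7.6e-05;  (1·δb/b)² = (1×0.0496)² = 0.00246
δA/A = √(0.00253) = 0.0503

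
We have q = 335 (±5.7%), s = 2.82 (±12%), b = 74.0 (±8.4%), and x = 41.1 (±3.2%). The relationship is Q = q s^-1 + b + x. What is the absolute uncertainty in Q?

Let p = q·s^-1 = 119. δp/p = √((1·δq/q)² + (-1·δs/s)²) = √(0.00325 + 0.0144) = 0.133, so δp = 15.8.
Q = p + b + x: δQ = √(δp² + δb² + δx²) = √(249 + 38.6 + 1.73) = 17.0

17.0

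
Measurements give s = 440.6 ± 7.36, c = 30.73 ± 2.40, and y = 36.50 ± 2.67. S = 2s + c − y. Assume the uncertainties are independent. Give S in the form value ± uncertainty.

875.4 ± 15.2

For a sum/difference, combine absolute errors in quadrature:
  (2·δs)² = 217;  (δc)² = 5.76;  (δy)² = 7.13
δS = √(230) = 15.2
S = 875.4.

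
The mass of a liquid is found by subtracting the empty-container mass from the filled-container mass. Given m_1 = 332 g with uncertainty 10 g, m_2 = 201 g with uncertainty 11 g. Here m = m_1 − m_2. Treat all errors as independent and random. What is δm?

m is a linear combination, so absolute uncertainties add in quadrature:
  (δm_1)² = 100;  (δm_2)² = 121
δm = √(221) = 14.9 g

14.9 g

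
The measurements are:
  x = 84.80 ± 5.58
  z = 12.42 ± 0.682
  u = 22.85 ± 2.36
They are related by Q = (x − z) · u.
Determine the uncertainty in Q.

214

Let w = x − z = 72.38. δw = √(δx² + δz²) = √(31.1 + 0.465) = 5.62, so δw/w = 0.0777.
Q is then a monomial in w, u:
δQ/Q = √((δw/w)² + (1·δu/u)²) = √(0.00603 + 0.0107) = 0.129
Q = 1654, so δQ = 0.129 × 1654 = 214.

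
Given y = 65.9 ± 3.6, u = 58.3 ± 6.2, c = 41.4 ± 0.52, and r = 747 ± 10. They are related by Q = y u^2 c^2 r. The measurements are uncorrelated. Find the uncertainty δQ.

6.35e+10

For a monomial Q ∝ y, u^2, c^2, r, fractional errors add in quadrature:
  (1·δy/y)² = (1×0.0546)² = 0.00298;  (2·δu/u)² = (2×0.106)² = 0.0452;  (2·δc/c)² = (2×0.0126)² = 0.000631;  (1·δr/r)² = (1×0.0134)² = 0.000179
δQ/Q = √(0.0490) = 0.221
Q = 2.87e+11, so δQ = 0.221 × 2.87e+11 = 6.35e+10.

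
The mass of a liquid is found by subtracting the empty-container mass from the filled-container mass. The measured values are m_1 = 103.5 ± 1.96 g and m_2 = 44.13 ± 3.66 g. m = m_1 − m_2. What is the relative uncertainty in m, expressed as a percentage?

6.99%

For a sum/difference, combine absolute errors in quadrature:
  (δm_1)² = 3.84;  (δm_2)² = 13.4
δm = √(17.2) = 4.15 g
m = 59.37 g, so δm/m = 4.15/59.37 = 0.0699.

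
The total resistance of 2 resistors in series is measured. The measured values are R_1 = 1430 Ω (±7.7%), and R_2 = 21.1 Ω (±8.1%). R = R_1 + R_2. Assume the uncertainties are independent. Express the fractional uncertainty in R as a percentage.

R is a linear combination, so absolute uncertainties add in quadrature:
  (δR_1)² = 12100;  (δR_2)² = 2.92
δR = √(12100) = 110 Ω
R = 1450 Ω, so δR/R = 110/1450 = 0.0759.

7.59%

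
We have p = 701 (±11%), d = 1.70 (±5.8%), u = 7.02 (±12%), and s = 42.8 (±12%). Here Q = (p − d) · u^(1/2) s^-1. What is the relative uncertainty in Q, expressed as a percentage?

17.4%

Let w = p − d = 699. δw = √(δp² + δd²) = √(5950 + 0.00972) = 77.1, so δw/w = 0.110.
Q is then a monomial in w, u, s:
δQ/Q = √((δw/w)² + (½·δu/u)² + (-1·δs/s)²) = √(0.0122 + 0.00360 + 0.0144) = 0.174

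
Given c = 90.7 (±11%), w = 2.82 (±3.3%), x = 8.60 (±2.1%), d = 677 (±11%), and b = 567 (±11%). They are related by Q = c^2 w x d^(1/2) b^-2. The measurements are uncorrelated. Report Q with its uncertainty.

16.1 ± 5.14

Products/powers → add relative errors in quadrature, weighted by exponent:
  (2·δc/c)² = (2×0.110)² = 0.0484;  (1·δw/w)² = (1×0.0330)² = 0.00109;  (1·δx/x)² = (1×0.0210)² = 0.000441;  (½·δd/d)² = (0.5×0.110)² = 0.00302;  (-2·δb/b)² = (-2×0.110)² = 0.0484
δQ/Q = √(0.101) = 0.318
Q = 16.1, so δQ = 0.318 × 16.1 = 5.14.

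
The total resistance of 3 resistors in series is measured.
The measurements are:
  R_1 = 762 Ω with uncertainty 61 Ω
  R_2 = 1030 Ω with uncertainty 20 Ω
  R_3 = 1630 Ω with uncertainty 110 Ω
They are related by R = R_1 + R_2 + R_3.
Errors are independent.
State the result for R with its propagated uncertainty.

Each term contributes (cᵢ δxᵢ)² to (δR)²:
  (δR_1)² = 3720;  (δR_2)² = 400;  (δR_3)² = 12100
δR = √(16200) = 127 Ω
R = 3420 Ω.

3420 ± 127 Ω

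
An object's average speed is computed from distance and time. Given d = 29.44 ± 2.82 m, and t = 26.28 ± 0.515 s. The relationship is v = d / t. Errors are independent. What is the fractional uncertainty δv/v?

Relative error in a monomial: (δv/v)² = Σ (nᵢ · δxᵢ/xᵢ)².
  (1·δd/d)² = (1×0.0958)² = 0.00918;  (-1·δt/t)² = (-1×0.0196)² = 0.000384
δv/v = √(0.00956) = 0.0978

0.0978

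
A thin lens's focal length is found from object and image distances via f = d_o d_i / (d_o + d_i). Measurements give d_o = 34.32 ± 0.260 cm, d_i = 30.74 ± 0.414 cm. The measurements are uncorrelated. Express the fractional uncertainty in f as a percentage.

0.796%

∂f/∂d_o = (d_i/(d_o+d_i))² = 0.223;  ∂f/∂d_i = (d_o/(d_o+d_i))² = 0.278
δf = √((∂f/∂d_o · δd_o)² + (∂f/∂d_i · δd_i)²) = √(0.00337 + 0.0133) = 0.129 cm
f = 16.22 cm, so δf/f = 0.129/16.22 = 0.00796.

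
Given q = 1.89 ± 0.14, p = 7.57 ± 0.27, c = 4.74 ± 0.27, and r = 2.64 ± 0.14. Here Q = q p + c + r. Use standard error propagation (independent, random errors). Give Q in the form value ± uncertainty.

21.7 ± 1.21

Let w = q·p = 14.3. δw/w = √((1·δq/q)² + (1·δp/p)²) = √(0.00549 + 0.00127) = 0.0822, so δw = 1.18.
Q = w + c + r: δQ = √(δw² + δc² + δr²) = √(1.38 + 0.0729 + 0.0196) = 1.21
Q = 21.7.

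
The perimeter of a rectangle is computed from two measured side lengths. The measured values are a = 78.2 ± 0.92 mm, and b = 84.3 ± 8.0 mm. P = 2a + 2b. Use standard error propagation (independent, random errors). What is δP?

Each term contributes (cᵢ δxᵢ)² to (δP)²:
  (2·δa)² = 3.39;  (2·δb)² = 256
δP = √(259) = 16.1 mm

16.1 mm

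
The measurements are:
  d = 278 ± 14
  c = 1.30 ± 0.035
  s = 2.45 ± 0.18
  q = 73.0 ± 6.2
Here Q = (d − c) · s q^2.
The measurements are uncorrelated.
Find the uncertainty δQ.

6.93e+05

Let u = d − c = 277. δu = √(δd² + δc²) = √(196 + 0.00123) = 14.0, so δu/u = 0.0506.
Q is then a monomial in u, s, q:
δQ/Q = √((δu/u)² + (1·δs/s)² + (2·δq/q)²) = √(0.00256 + 0.00540 + 0.0289) = 0.192
Q = 3.61e+06, so δQ = 0.192 × 3.61e+06 = 6.93e+05.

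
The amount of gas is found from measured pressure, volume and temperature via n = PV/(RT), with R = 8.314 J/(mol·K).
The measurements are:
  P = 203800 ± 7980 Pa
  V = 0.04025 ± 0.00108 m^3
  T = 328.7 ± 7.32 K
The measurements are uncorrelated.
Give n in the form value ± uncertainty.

3.002 ± 0.157 mol

Products/powers → add relative errors in quadrature, weighted by exponent:
  (1·δP/P)² = (1×0.0392)² = 0.00153;  (1·δV/V)² = (1×0.0268)² = 0.000720;  (-1·δT/T)² = (-1×0.0223)² = 0.000496
δn/n = √(0.00275) = 0.0524
n = 3.002 mol, so δn = 0.0524 × 3.002 = 0.157 mol.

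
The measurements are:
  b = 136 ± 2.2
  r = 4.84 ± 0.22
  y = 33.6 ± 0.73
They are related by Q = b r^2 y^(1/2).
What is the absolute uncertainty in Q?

1720

For a monomial Q ∝ b, r^2, y^(1/2), fractional errors add in quadrature:
  (1·δb/b)² = (1×0.0162)² = 0.000262;  (2·δr/r)² = (2×0.0455)² = 0.00826;  (½·δy/y)² = (0.5×0.0217)² = 0.000118
δQ/Q = √(0.00864) = 0.0930
Q = 18500, so δQ = 0.0930 × 18500 = 1720.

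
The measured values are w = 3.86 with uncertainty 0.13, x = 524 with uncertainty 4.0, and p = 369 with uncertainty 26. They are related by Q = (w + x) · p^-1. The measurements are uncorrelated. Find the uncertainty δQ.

0.101

Let u = w + x = 528. δu = √(δw² + δx²) = √(0.0169 + 16.0) = 4.00, so δu/u = 0.00758.
Q is then a monomial in u, p:
δQ/Q = √((δu/u)² + (-1·δp/p)²) = √(5.75e-05 + 0.00496) = 0.0709
Q = 1.43, so δQ = 0.0709 × 1.43 = 0.101.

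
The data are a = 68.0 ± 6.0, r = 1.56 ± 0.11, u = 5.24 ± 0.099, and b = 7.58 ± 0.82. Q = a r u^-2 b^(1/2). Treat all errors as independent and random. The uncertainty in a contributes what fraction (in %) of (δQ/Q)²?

(δQ/Q)² = (1·δa/a)² + (1·δr/r)² + (-2·δu/u)² + (½·δb/b)²
  a term: (1×0.0882)² = 0.00779
  r term: (1×0.0705)² = 0.00497
  u term: (-2×0.0189)² = 0.00143
  b term: (0.5×0.108)² = 0.00293
Total = 0.0171. Share from a = 0.00779/0.0171 = 0.455.

45.5%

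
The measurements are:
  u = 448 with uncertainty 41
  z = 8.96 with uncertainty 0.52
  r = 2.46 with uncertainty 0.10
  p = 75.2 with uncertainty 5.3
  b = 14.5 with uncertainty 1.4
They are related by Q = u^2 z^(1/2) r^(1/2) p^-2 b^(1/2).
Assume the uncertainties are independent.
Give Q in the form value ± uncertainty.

634 ± 151

For a monomial Q ∝ u^2, z^(1/2), r^(1/2), p^-2, b^(1/2), fractional errors add in quadrature:
  (2·δu/u)² = (2×0.0915)² = 0.0335;  (½·δz/z)² = (0.5×0.0580)² = 0.000842;  (½·δr/r)² = (0.5×0.0407)² = 0.000413;  (-2·δp/p)² = (-2×0.0705)² = 0.0199;  (½·δb/b)² = (0.5×0.0966)² = 0.00233
δQ/Q = √(0.0570) = 0.239
Q = 634, so δQ = 0.239 × 634 = 151.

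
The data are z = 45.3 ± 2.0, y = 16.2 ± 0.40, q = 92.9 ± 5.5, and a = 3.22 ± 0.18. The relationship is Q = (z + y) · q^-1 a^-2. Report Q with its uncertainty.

Let u = z + y = 61.5. δu = √(δz² + δy²) = √(4.00 + 0.160) = 2.04, so δu/u = 0.0332.
Q is then a monomial in u, q, a:
δQ/Q = √((δu/u)² + (-1·δq/q)² + (-2·δa/a)²) = √(0.00110 + 0.00351 + 0.0125) = 0.131
Q = 0.0638, so δQ = 0.131 × 0.0638 = 0.00835.

0.0638 ± 0.00835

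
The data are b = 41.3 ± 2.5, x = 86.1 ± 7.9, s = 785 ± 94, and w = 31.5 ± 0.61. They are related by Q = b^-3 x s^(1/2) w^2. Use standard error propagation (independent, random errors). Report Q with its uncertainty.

Q is a product of powers, so relative uncertainties combine in quadrature:
  (-3·δb/b)² = (-3×0.0605)² = 0.0330;  (1·δx/x)² = (1×0.0918)² = 0.00842;  (½·δs/s)² = (0.5×0.120)² = 0.00358;  (2·δw/w)² = (2×0.0194)² = 0.00150
δQ/Q = √(0.0465) = 0.216
Q = 34.0, so δQ = 0.216 × 34.0 = 7.33.

34.0 ± 7.33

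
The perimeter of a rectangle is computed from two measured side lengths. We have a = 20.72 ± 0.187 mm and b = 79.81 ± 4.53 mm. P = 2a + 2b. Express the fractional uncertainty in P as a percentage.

4.51%

P is a linear combination, so absolute uncertainties add in quadrature:
  (2·δa)² = 0.140;  (2·δb)² = 82.1
δP = √(82.2) = 9.07 mm
P = 201.1 mm, so δP/P = 9.07/201.1 = 0.0451.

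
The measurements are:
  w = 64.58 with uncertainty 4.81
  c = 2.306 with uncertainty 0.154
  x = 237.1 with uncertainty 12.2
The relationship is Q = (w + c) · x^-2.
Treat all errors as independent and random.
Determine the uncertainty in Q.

0.000149

Let u = w + c = 66.89. δu = √(δw² + δc²) = √(23.1 + 0.0237) = 4.81, so δu/u = 0.0720.
Q is then a monomial in u, x:
δQ/Q = √((δu/u)² + (-2·δx/x)²) = √(0.00518 + 0.0106) = 0.126
Q = 0.001190, so δQ = 0.126 × 0.001190 = 0.000149.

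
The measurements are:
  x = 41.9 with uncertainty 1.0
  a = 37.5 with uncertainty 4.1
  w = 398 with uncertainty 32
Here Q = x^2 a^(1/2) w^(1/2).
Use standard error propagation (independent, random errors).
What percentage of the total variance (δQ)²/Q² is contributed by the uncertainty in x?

(δQ/Q)² = (2·δx/x)² + (½·δa/a)² + (½·δw/w)²
  x term: (2×0.0239)² = 0.00228
  a term: (0.5×0.109)² = 0.00299
  w term: (0.5×0.0804)² = 0.00162
Total = 0.00688. Share from x = 0.00228/0.00688 = 0.331.

33.1%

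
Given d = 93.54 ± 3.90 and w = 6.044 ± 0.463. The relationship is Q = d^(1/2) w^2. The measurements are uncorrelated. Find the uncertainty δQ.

54.6

Q is a product of powers, so relative uncertainties combine in quadrature:
  (½·δd/d)² = (0.5×0.0417)² = 0.000435;  (2·δw/w)² = (2×0.0766)² = 0.0235
δQ/Q = √(0.0239) = 0.155
Q = 353.3, so δQ = 0.155 × 353.3 = 54.6.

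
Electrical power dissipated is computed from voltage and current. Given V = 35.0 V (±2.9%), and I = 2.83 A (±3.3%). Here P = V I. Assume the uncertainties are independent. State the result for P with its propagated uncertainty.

Relative error in a monomial: (δP/P)² = Σ (nᵢ · δxᵢ/xᵢ)².
  (1·δV/V)² = (1×0.0290)² = 0.000841;  (1·δI/I)² = (1×0.0330)² = 0.00109
δP/P = √(0.00193) = 0.0439
P = 99.0 W, so δP = 0.0439 × 99.0 = 4.35 W.

99.0 ± 4.35 W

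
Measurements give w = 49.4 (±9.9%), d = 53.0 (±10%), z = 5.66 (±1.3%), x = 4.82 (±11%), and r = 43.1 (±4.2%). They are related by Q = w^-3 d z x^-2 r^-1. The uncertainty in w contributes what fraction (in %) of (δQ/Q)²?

(δQ/Q)² = (-3·δw/w)² + (1·δd/d)² + (1·δz/z)² + (-2·δx/x)² + (-1·δr/r)²
  w term: (-3×0.0990)² = 0.0882
  d term: (1×0.100)² = 0.0100
  z term: (1×0.0130)² = 0.000169
  x term: (-2×0.110)² = 0.0484
  r term: (-1×0.0420)² = 0.00176
Total = 0.149. Share from w = 0.0882/0.149 = 0.594.

59.4%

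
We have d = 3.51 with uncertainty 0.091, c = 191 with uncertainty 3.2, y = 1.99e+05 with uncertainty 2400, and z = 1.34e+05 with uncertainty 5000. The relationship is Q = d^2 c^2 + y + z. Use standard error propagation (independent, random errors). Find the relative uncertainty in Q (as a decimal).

Let p = d^2·c^2 = 4.49e+05. δp/p = √((2·δd/d)² + (2·δc/c)²) = √(0.00269 + 0.00112) = 0.0617, so δp = 27700.
Q = p + y + z: δQ = √(δp² + δy² + δz²) = √(7.7e+08 + 5.76e+06 + 2.5e+07) = 28300
Q = 7.82e+05, so δQ/Q = 28300/7.82e+05 = 0.0362.

0.0362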